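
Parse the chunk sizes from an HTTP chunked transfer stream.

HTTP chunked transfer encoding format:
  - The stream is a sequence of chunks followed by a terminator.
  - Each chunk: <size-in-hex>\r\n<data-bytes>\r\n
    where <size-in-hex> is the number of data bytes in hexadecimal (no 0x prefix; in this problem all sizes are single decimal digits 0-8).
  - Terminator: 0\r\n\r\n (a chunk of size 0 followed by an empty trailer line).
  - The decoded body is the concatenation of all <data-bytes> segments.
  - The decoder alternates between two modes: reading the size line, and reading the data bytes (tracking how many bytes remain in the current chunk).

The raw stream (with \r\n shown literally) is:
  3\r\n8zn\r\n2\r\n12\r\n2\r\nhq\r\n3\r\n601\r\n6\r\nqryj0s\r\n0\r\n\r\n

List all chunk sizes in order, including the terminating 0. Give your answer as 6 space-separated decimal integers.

Answer: 3 2 2 3 6 0

Derivation:
Chunk 1: stream[0..1]='3' size=0x3=3, data at stream[3..6]='8zn' -> body[0..3], body so far='8zn'
Chunk 2: stream[8..9]='2' size=0x2=2, data at stream[11..13]='12' -> body[3..5], body so far='8zn12'
Chunk 3: stream[15..16]='2' size=0x2=2, data at stream[18..20]='hq' -> body[5..7], body so far='8zn12hq'
Chunk 4: stream[22..23]='3' size=0x3=3, data at stream[25..28]='601' -> body[7..10], body so far='8zn12hq601'
Chunk 5: stream[30..31]='6' size=0x6=6, data at stream[33..39]='qryj0s' -> body[10..16], body so far='8zn12hq601qryj0s'
Chunk 6: stream[41..42]='0' size=0 (terminator). Final body='8zn12hq601qryj0s' (16 bytes)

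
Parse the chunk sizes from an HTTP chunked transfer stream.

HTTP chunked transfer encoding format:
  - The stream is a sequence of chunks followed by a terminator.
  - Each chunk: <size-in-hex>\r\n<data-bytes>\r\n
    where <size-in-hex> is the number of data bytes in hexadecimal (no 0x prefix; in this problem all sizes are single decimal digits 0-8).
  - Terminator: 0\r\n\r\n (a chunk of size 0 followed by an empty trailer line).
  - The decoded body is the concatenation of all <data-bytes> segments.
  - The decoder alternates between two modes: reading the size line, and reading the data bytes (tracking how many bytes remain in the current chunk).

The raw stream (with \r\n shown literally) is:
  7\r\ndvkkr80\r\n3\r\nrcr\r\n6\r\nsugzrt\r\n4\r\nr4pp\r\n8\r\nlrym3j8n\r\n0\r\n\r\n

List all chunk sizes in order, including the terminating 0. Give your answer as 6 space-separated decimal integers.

Chunk 1: stream[0..1]='7' size=0x7=7, data at stream[3..10]='dvkkr80' -> body[0..7], body so far='dvkkr80'
Chunk 2: stream[12..13]='3' size=0x3=3, data at stream[15..18]='rcr' -> body[7..10], body so far='dvkkr80rcr'
Chunk 3: stream[20..21]='6' size=0x6=6, data at stream[23..29]='sugzrt' -> body[10..16], body so far='dvkkr80rcrsugzrt'
Chunk 4: stream[31..32]='4' size=0x4=4, data at stream[34..38]='r4pp' -> body[16..20], body so far='dvkkr80rcrsugzrtr4pp'
Chunk 5: stream[40..41]='8' size=0x8=8, data at stream[43..51]='lrym3j8n' -> body[20..28], body so far='dvkkr80rcrsugzrtr4pplrym3j8n'
Chunk 6: stream[53..54]='0' size=0 (terminator). Final body='dvkkr80rcrsugzrtr4pplrym3j8n' (28 bytes)

Answer: 7 3 6 4 8 0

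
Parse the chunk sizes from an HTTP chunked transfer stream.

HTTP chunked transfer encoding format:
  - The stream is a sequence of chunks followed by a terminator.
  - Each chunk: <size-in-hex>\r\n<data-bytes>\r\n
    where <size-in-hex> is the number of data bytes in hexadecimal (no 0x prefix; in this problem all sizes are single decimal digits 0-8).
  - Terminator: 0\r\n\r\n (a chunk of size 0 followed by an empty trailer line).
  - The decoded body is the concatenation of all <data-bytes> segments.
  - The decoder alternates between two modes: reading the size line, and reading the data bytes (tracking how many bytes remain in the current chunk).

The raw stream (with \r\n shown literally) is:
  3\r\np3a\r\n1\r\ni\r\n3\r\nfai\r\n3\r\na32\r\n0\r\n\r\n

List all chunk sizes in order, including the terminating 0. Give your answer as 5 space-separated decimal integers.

Chunk 1: stream[0..1]='3' size=0x3=3, data at stream[3..6]='p3a' -> body[0..3], body so far='p3a'
Chunk 2: stream[8..9]='1' size=0x1=1, data at stream[11..12]='i' -> body[3..4], body so far='p3ai'
Chunk 3: stream[14..15]='3' size=0x3=3, data at stream[17..20]='fai' -> body[4..7], body so far='p3aifai'
Chunk 4: stream[22..23]='3' size=0x3=3, data at stream[25..28]='a32' -> body[7..10], body so far='p3aifaia32'
Chunk 5: stream[30..31]='0' size=0 (terminator). Final body='p3aifaia32' (10 bytes)

Answer: 3 1 3 3 0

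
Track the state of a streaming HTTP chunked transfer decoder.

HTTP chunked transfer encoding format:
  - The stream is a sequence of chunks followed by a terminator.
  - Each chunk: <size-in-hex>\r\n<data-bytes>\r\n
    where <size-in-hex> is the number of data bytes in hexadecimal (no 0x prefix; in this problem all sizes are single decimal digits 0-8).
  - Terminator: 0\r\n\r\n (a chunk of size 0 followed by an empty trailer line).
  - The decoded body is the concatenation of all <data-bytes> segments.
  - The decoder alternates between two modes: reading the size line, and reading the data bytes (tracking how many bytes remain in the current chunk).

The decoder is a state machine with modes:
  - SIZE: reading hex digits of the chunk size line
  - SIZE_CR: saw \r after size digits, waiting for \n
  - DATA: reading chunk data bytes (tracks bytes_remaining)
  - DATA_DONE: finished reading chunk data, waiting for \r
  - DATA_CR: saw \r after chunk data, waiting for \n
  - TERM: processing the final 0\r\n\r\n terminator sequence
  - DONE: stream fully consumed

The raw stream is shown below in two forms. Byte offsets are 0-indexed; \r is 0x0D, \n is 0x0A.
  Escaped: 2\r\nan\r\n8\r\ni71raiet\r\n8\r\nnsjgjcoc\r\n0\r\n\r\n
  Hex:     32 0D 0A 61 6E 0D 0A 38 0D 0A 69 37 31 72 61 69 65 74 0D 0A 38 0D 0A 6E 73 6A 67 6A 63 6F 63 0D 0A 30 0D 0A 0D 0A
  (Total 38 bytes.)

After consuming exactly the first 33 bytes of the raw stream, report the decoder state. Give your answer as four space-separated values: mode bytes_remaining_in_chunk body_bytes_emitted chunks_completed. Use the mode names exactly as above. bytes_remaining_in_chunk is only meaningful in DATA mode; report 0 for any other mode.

Answer: SIZE 0 18 3

Derivation:
Byte 0 = '2': mode=SIZE remaining=0 emitted=0 chunks_done=0
Byte 1 = 0x0D: mode=SIZE_CR remaining=0 emitted=0 chunks_done=0
Byte 2 = 0x0A: mode=DATA remaining=2 emitted=0 chunks_done=0
Byte 3 = 'a': mode=DATA remaining=1 emitted=1 chunks_done=0
Byte 4 = 'n': mode=DATA_DONE remaining=0 emitted=2 chunks_done=0
Byte 5 = 0x0D: mode=DATA_CR remaining=0 emitted=2 chunks_done=0
Byte 6 = 0x0A: mode=SIZE remaining=0 emitted=2 chunks_done=1
Byte 7 = '8': mode=SIZE remaining=0 emitted=2 chunks_done=1
Byte 8 = 0x0D: mode=SIZE_CR remaining=0 emitted=2 chunks_done=1
Byte 9 = 0x0A: mode=DATA remaining=8 emitted=2 chunks_done=1
Byte 10 = 'i': mode=DATA remaining=7 emitted=3 chunks_done=1
Byte 11 = '7': mode=DATA remaining=6 emitted=4 chunks_done=1
Byte 12 = '1': mode=DATA remaining=5 emitted=5 chunks_done=1
Byte 13 = 'r': mode=DATA remaining=4 emitted=6 chunks_done=1
Byte 14 = 'a': mode=DATA remaining=3 emitted=7 chunks_done=1
Byte 15 = 'i': mode=DATA remaining=2 emitted=8 chunks_done=1
Byte 16 = 'e': mode=DATA remaining=1 emitted=9 chunks_done=1
Byte 17 = 't': mode=DATA_DONE remaining=0 emitted=10 chunks_done=1
Byte 18 = 0x0D: mode=DATA_CR remaining=0 emitted=10 chunks_done=1
Byte 19 = 0x0A: mode=SIZE remaining=0 emitted=10 chunks_done=2
Byte 20 = '8': mode=SIZE remaining=0 emitted=10 chunks_done=2
Byte 21 = 0x0D: mode=SIZE_CR remaining=0 emitted=10 chunks_done=2
Byte 22 = 0x0A: mode=DATA remaining=8 emitted=10 chunks_done=2
Byte 23 = 'n': mode=DATA remaining=7 emitted=11 chunks_done=2
Byte 24 = 's': mode=DATA remaining=6 emitted=12 chunks_done=2
Byte 25 = 'j': mode=DATA remaining=5 emitted=13 chunks_done=2
Byte 26 = 'g': mode=DATA remaining=4 emitted=14 chunks_done=2
Byte 27 = 'j': mode=DATA remaining=3 emitted=15 chunks_done=2
Byte 28 = 'c': mode=DATA remaining=2 emitted=16 chunks_done=2
Byte 29 = 'o': mode=DATA remaining=1 emitted=17 chunks_done=2
Byte 30 = 'c': mode=DATA_DONE remaining=0 emitted=18 chunks_done=2
Byte 31 = 0x0D: mode=DATA_CR remaining=0 emitted=18 chunks_done=2
Byte 32 = 0x0A: mode=SIZE remaining=0 emitted=18 chunks_done=3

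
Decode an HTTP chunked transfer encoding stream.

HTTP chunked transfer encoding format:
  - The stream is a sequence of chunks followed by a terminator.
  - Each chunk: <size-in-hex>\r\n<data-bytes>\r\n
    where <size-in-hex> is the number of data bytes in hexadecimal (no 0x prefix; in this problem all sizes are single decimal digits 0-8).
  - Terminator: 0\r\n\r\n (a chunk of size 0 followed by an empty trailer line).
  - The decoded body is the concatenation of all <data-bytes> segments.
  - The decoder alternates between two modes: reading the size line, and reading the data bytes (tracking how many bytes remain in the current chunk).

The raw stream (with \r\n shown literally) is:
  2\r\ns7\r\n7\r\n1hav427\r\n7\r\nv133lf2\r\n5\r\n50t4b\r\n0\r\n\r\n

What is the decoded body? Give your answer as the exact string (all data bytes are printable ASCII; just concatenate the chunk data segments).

Answer: s71hav427v133lf250t4b

Derivation:
Chunk 1: stream[0..1]='2' size=0x2=2, data at stream[3..5]='s7' -> body[0..2], body so far='s7'
Chunk 2: stream[7..8]='7' size=0x7=7, data at stream[10..17]='1hav427' -> body[2..9], body so far='s71hav427'
Chunk 3: stream[19..20]='7' size=0x7=7, data at stream[22..29]='v133lf2' -> body[9..16], body so far='s71hav427v133lf2'
Chunk 4: stream[31..32]='5' size=0x5=5, data at stream[34..39]='50t4b' -> body[16..21], body so far='s71hav427v133lf250t4b'
Chunk 5: stream[41..42]='0' size=0 (terminator). Final body='s71hav427v133lf250t4b' (21 bytes)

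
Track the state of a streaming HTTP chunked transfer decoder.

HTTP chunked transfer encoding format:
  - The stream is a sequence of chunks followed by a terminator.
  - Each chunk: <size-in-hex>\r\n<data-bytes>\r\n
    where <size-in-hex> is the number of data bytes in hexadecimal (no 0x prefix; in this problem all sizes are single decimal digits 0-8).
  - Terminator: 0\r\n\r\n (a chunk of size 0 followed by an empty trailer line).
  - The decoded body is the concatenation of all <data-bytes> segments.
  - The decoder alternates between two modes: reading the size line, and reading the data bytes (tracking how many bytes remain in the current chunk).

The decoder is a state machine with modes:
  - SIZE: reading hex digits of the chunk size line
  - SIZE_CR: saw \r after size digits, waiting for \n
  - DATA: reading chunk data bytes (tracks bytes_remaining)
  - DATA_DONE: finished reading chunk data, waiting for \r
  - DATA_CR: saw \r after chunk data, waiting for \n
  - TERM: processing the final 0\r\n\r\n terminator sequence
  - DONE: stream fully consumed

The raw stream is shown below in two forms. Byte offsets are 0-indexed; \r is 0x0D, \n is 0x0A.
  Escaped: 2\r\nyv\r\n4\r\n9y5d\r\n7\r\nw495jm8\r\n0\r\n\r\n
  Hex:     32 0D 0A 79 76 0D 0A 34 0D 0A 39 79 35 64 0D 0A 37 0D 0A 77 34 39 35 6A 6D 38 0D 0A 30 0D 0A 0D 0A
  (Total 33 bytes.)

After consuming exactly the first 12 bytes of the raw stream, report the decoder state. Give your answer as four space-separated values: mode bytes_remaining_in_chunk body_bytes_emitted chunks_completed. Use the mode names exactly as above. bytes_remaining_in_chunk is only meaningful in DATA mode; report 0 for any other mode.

Byte 0 = '2': mode=SIZE remaining=0 emitted=0 chunks_done=0
Byte 1 = 0x0D: mode=SIZE_CR remaining=0 emitted=0 chunks_done=0
Byte 2 = 0x0A: mode=DATA remaining=2 emitted=0 chunks_done=0
Byte 3 = 'y': mode=DATA remaining=1 emitted=1 chunks_done=0
Byte 4 = 'v': mode=DATA_DONE remaining=0 emitted=2 chunks_done=0
Byte 5 = 0x0D: mode=DATA_CR remaining=0 emitted=2 chunks_done=0
Byte 6 = 0x0A: mode=SIZE remaining=0 emitted=2 chunks_done=1
Byte 7 = '4': mode=SIZE remaining=0 emitted=2 chunks_done=1
Byte 8 = 0x0D: mode=SIZE_CR remaining=0 emitted=2 chunks_done=1
Byte 9 = 0x0A: mode=DATA remaining=4 emitted=2 chunks_done=1
Byte 10 = '9': mode=DATA remaining=3 emitted=3 chunks_done=1
Byte 11 = 'y': mode=DATA remaining=2 emitted=4 chunks_done=1

Answer: DATA 2 4 1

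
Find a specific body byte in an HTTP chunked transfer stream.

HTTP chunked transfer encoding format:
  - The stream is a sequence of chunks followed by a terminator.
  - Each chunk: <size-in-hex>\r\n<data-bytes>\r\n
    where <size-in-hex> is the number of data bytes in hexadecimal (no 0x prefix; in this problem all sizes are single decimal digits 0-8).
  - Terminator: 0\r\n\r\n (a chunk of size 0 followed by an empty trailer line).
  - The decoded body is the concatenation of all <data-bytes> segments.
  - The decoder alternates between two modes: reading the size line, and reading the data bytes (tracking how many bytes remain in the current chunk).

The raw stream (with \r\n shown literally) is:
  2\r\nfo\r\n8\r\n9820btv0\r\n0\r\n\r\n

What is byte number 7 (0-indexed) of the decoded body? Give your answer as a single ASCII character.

Answer: t

Derivation:
Chunk 1: stream[0..1]='2' size=0x2=2, data at stream[3..5]='fo' -> body[0..2], body so far='fo'
Chunk 2: stream[7..8]='8' size=0x8=8, data at stream[10..18]='9820btv0' -> body[2..10], body so far='fo9820btv0'
Chunk 3: stream[20..21]='0' size=0 (terminator). Final body='fo9820btv0' (10 bytes)
Body byte 7 = 't'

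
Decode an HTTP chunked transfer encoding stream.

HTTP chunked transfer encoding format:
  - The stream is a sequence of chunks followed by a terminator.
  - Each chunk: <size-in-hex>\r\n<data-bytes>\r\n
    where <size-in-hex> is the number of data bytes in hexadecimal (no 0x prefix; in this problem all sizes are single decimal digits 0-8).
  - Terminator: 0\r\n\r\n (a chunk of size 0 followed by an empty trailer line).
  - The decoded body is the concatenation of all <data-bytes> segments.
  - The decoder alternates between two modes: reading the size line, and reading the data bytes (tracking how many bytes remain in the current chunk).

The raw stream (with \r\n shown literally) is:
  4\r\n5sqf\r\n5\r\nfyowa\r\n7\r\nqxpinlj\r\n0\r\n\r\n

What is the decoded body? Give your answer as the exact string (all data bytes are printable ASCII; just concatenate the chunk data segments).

Chunk 1: stream[0..1]='4' size=0x4=4, data at stream[3..7]='5sqf' -> body[0..4], body so far='5sqf'
Chunk 2: stream[9..10]='5' size=0x5=5, data at stream[12..17]='fyowa' -> body[4..9], body so far='5sqffyowa'
Chunk 3: stream[19..20]='7' size=0x7=7, data at stream[22..29]='qxpinlj' -> body[9..16], body so far='5sqffyowaqxpinlj'
Chunk 4: stream[31..32]='0' size=0 (terminator). Final body='5sqffyowaqxpinlj' (16 bytes)

Answer: 5sqffyowaqxpinlj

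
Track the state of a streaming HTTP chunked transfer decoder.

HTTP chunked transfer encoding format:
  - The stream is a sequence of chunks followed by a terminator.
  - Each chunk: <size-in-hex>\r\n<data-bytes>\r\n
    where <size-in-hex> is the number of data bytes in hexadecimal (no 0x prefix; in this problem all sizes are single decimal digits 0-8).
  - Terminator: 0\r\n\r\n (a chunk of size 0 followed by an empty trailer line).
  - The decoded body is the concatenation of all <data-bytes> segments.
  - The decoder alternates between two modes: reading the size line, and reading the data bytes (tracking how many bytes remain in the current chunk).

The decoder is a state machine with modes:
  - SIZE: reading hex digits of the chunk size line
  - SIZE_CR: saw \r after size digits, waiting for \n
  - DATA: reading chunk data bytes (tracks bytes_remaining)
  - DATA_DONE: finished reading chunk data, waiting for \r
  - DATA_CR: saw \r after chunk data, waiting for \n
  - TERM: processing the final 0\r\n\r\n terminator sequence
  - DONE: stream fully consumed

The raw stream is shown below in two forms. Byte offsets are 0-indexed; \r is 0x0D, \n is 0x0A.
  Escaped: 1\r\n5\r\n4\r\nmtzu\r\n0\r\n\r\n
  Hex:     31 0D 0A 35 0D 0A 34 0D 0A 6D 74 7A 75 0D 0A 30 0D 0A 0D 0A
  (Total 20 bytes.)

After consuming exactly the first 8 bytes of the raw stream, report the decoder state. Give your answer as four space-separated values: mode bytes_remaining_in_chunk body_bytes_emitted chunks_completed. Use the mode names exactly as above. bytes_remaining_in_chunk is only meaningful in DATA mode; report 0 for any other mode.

Byte 0 = '1': mode=SIZE remaining=0 emitted=0 chunks_done=0
Byte 1 = 0x0D: mode=SIZE_CR remaining=0 emitted=0 chunks_done=0
Byte 2 = 0x0A: mode=DATA remaining=1 emitted=0 chunks_done=0
Byte 3 = '5': mode=DATA_DONE remaining=0 emitted=1 chunks_done=0
Byte 4 = 0x0D: mode=DATA_CR remaining=0 emitted=1 chunks_done=0
Byte 5 = 0x0A: mode=SIZE remaining=0 emitted=1 chunks_done=1
Byte 6 = '4': mode=SIZE remaining=0 emitted=1 chunks_done=1
Byte 7 = 0x0D: mode=SIZE_CR remaining=0 emitted=1 chunks_done=1

Answer: SIZE_CR 0 1 1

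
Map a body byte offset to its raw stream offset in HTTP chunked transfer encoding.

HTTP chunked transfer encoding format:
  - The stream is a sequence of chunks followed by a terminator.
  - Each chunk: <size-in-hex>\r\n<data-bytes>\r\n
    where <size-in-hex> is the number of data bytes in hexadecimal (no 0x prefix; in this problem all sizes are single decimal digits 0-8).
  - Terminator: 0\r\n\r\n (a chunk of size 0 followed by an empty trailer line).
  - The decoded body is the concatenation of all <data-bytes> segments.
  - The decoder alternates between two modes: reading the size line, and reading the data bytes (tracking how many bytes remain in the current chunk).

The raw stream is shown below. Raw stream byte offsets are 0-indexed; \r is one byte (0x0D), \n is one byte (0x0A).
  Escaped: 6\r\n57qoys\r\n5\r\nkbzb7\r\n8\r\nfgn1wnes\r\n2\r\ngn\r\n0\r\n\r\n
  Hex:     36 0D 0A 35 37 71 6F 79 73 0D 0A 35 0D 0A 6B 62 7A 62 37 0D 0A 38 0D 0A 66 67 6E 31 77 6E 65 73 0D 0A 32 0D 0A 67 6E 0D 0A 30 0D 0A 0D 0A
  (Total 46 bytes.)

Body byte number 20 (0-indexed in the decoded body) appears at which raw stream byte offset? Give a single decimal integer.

Answer: 38

Derivation:
Chunk 1: stream[0..1]='6' size=0x6=6, data at stream[3..9]='57qoys' -> body[0..6], body so far='57qoys'
Chunk 2: stream[11..12]='5' size=0x5=5, data at stream[14..19]='kbzb7' -> body[6..11], body so far='57qoyskbzb7'
Chunk 3: stream[21..22]='8' size=0x8=8, data at stream[24..32]='fgn1wnes' -> body[11..19], body so far='57qoyskbzb7fgn1wnes'
Chunk 4: stream[34..35]='2' size=0x2=2, data at stream[37..39]='gn' -> body[19..21], body so far='57qoyskbzb7fgn1wnesgn'
Chunk 5: stream[41..42]='0' size=0 (terminator). Final body='57qoyskbzb7fgn1wnesgn' (21 bytes)
Body byte 20 at stream offset 38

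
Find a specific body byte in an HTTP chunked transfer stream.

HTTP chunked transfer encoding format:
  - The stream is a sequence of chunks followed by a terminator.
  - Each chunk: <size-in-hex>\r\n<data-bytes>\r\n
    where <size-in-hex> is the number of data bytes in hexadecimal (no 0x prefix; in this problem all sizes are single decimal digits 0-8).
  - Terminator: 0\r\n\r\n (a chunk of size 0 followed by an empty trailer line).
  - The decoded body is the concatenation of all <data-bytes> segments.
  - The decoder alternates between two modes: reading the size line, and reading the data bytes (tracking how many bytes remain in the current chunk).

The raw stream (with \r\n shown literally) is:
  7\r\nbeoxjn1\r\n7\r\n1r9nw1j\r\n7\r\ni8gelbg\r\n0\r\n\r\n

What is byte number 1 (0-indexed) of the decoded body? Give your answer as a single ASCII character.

Chunk 1: stream[0..1]='7' size=0x7=7, data at stream[3..10]='beoxjn1' -> body[0..7], body so far='beoxjn1'
Chunk 2: stream[12..13]='7' size=0x7=7, data at stream[15..22]='1r9nw1j' -> body[7..14], body so far='beoxjn11r9nw1j'
Chunk 3: stream[24..25]='7' size=0x7=7, data at stream[27..34]='i8gelbg' -> body[14..21], body so far='beoxjn11r9nw1ji8gelbg'
Chunk 4: stream[36..37]='0' size=0 (terminator). Final body='beoxjn11r9nw1ji8gelbg' (21 bytes)
Body byte 1 = 'e'

Answer: e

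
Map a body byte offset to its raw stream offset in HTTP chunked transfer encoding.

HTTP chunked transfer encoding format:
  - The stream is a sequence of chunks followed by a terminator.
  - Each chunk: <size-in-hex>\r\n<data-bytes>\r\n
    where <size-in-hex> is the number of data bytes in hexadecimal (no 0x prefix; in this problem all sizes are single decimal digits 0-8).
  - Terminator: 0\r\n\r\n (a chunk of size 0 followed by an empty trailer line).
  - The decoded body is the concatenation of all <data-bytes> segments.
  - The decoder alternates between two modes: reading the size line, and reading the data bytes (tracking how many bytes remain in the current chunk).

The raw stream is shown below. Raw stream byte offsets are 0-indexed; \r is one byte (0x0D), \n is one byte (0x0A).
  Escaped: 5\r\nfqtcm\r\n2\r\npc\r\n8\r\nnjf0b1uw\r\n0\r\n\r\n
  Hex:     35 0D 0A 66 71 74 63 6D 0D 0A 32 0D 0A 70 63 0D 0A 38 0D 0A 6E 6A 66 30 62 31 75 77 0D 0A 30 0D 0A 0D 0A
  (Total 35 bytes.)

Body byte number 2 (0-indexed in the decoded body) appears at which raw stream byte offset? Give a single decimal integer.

Chunk 1: stream[0..1]='5' size=0x5=5, data at stream[3..8]='fqtcm' -> body[0..5], body so far='fqtcm'
Chunk 2: stream[10..11]='2' size=0x2=2, data at stream[13..15]='pc' -> body[5..7], body so far='fqtcmpc'
Chunk 3: stream[17..18]='8' size=0x8=8, data at stream[20..28]='njf0b1uw' -> body[7..15], body so far='fqtcmpcnjf0b1uw'
Chunk 4: stream[30..31]='0' size=0 (terminator). Final body='fqtcmpcnjf0b1uw' (15 bytes)
Body byte 2 at stream offset 5

Answer: 5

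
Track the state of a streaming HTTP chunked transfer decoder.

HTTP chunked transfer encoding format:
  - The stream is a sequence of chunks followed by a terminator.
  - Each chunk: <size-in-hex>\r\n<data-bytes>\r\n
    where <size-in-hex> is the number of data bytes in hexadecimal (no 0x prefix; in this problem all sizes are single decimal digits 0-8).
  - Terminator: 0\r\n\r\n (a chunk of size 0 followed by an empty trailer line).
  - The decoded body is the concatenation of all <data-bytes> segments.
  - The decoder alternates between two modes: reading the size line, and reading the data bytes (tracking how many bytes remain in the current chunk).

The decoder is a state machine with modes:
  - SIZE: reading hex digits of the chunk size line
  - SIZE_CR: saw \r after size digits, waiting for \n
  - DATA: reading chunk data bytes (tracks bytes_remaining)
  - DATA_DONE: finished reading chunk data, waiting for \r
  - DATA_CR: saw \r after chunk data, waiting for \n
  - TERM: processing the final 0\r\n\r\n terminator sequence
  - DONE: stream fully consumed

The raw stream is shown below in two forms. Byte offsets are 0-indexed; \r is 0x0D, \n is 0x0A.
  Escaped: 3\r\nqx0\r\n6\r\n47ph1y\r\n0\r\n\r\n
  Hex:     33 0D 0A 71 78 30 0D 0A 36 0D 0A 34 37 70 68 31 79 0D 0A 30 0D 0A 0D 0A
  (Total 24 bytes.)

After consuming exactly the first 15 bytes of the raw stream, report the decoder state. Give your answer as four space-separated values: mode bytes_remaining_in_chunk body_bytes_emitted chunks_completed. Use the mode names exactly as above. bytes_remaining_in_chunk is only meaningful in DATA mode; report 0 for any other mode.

Answer: DATA 2 7 1

Derivation:
Byte 0 = '3': mode=SIZE remaining=0 emitted=0 chunks_done=0
Byte 1 = 0x0D: mode=SIZE_CR remaining=0 emitted=0 chunks_done=0
Byte 2 = 0x0A: mode=DATA remaining=3 emitted=0 chunks_done=0
Byte 3 = 'q': mode=DATA remaining=2 emitted=1 chunks_done=0
Byte 4 = 'x': mode=DATA remaining=1 emitted=2 chunks_done=0
Byte 5 = '0': mode=DATA_DONE remaining=0 emitted=3 chunks_done=0
Byte 6 = 0x0D: mode=DATA_CR remaining=0 emitted=3 chunks_done=0
Byte 7 = 0x0A: mode=SIZE remaining=0 emitted=3 chunks_done=1
Byte 8 = '6': mode=SIZE remaining=0 emitted=3 chunks_done=1
Byte 9 = 0x0D: mode=SIZE_CR remaining=0 emitted=3 chunks_done=1
Byte 10 = 0x0A: mode=DATA remaining=6 emitted=3 chunks_done=1
Byte 11 = '4': mode=DATA remaining=5 emitted=4 chunks_done=1
Byte 12 = '7': mode=DATA remaining=4 emitted=5 chunks_done=1
Byte 13 = 'p': mode=DATA remaining=3 emitted=6 chunks_done=1
Byte 14 = 'h': mode=DATA remaining=2 emitted=7 chunks_done=1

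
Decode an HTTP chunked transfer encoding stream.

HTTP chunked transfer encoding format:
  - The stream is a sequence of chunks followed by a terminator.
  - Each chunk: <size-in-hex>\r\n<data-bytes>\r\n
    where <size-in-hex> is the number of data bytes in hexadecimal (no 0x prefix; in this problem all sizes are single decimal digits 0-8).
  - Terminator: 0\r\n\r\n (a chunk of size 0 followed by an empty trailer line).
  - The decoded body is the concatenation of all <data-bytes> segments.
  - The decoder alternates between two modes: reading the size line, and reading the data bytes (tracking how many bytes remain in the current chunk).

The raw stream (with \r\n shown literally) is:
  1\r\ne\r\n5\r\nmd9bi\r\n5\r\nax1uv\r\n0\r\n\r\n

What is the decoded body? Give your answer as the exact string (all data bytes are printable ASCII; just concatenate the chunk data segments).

Chunk 1: stream[0..1]='1' size=0x1=1, data at stream[3..4]='e' -> body[0..1], body so far='e'
Chunk 2: stream[6..7]='5' size=0x5=5, data at stream[9..14]='md9bi' -> body[1..6], body so far='emd9bi'
Chunk 3: stream[16..17]='5' size=0x5=5, data at stream[19..24]='ax1uv' -> body[6..11], body so far='emd9biax1uv'
Chunk 4: stream[26..27]='0' size=0 (terminator). Final body='emd9biax1uv' (11 bytes)

Answer: emd9biax1uv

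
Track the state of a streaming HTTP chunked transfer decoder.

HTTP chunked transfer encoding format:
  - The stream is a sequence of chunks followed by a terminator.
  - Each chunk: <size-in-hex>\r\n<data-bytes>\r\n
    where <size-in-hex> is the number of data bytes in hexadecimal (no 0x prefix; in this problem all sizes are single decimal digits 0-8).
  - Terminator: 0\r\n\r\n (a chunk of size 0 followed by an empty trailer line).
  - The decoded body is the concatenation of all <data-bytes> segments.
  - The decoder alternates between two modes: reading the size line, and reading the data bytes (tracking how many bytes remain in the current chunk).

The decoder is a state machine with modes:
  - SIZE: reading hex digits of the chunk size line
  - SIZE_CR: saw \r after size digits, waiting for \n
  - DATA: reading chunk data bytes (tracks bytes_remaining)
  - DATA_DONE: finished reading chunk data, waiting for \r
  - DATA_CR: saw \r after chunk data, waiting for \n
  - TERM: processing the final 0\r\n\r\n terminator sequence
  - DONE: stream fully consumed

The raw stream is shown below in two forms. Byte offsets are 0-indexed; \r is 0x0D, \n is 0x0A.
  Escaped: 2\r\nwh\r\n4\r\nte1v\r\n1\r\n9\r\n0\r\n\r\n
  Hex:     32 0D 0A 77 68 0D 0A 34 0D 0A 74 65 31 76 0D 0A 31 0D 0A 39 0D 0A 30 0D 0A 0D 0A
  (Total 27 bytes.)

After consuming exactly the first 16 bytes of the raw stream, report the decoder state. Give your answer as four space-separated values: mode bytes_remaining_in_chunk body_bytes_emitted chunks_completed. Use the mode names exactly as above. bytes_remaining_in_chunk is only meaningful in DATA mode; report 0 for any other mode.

Answer: SIZE 0 6 2

Derivation:
Byte 0 = '2': mode=SIZE remaining=0 emitted=0 chunks_done=0
Byte 1 = 0x0D: mode=SIZE_CR remaining=0 emitted=0 chunks_done=0
Byte 2 = 0x0A: mode=DATA remaining=2 emitted=0 chunks_done=0
Byte 3 = 'w': mode=DATA remaining=1 emitted=1 chunks_done=0
Byte 4 = 'h': mode=DATA_DONE remaining=0 emitted=2 chunks_done=0
Byte 5 = 0x0D: mode=DATA_CR remaining=0 emitted=2 chunks_done=0
Byte 6 = 0x0A: mode=SIZE remaining=0 emitted=2 chunks_done=1
Byte 7 = '4': mode=SIZE remaining=0 emitted=2 chunks_done=1
Byte 8 = 0x0D: mode=SIZE_CR remaining=0 emitted=2 chunks_done=1
Byte 9 = 0x0A: mode=DATA remaining=4 emitted=2 chunks_done=1
Byte 10 = 't': mode=DATA remaining=3 emitted=3 chunks_done=1
Byte 11 = 'e': mode=DATA remaining=2 emitted=4 chunks_done=1
Byte 12 = '1': mode=DATA remaining=1 emitted=5 chunks_done=1
Byte 13 = 'v': mode=DATA_DONE remaining=0 emitted=6 chunks_done=1
Byte 14 = 0x0D: mode=DATA_CR remaining=0 emitted=6 chunks_done=1
Byte 15 = 0x0A: mode=SIZE remaining=0 emitted=6 chunks_done=2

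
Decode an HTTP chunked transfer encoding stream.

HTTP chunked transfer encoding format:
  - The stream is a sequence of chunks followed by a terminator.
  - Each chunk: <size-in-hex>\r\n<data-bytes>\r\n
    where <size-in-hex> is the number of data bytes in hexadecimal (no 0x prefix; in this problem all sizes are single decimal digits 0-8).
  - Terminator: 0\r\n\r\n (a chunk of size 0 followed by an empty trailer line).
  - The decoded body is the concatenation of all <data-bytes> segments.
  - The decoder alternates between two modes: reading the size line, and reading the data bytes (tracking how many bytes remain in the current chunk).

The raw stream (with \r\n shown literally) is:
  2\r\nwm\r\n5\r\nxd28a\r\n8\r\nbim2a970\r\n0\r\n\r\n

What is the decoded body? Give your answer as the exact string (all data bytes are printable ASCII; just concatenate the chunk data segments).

Chunk 1: stream[0..1]='2' size=0x2=2, data at stream[3..5]='wm' -> body[0..2], body so far='wm'
Chunk 2: stream[7..8]='5' size=0x5=5, data at stream[10..15]='xd28a' -> body[2..7], body so far='wmxd28a'
Chunk 3: stream[17..18]='8' size=0x8=8, data at stream[20..28]='bim2a970' -> body[7..15], body so far='wmxd28abim2a970'
Chunk 4: stream[30..31]='0' size=0 (terminator). Final body='wmxd28abim2a970' (15 bytes)

Answer: wmxd28abim2a970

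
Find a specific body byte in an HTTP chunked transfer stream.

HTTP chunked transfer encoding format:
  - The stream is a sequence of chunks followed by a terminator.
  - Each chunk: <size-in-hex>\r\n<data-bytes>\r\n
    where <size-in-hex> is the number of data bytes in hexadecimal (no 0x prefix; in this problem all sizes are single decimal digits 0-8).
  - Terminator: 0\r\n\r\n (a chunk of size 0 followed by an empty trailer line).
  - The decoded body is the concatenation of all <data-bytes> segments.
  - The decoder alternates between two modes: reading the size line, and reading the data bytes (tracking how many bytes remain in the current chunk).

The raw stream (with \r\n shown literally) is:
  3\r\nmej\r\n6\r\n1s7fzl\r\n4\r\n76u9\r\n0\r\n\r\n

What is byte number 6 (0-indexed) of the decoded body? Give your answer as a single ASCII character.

Answer: f

Derivation:
Chunk 1: stream[0..1]='3' size=0x3=3, data at stream[3..6]='mej' -> body[0..3], body so far='mej'
Chunk 2: stream[8..9]='6' size=0x6=6, data at stream[11..17]='1s7fzl' -> body[3..9], body so far='mej1s7fzl'
Chunk 3: stream[19..20]='4' size=0x4=4, data at stream[22..26]='76u9' -> body[9..13], body so far='mej1s7fzl76u9'
Chunk 4: stream[28..29]='0' size=0 (terminator). Final body='mej1s7fzl76u9' (13 bytes)
Body byte 6 = 'f'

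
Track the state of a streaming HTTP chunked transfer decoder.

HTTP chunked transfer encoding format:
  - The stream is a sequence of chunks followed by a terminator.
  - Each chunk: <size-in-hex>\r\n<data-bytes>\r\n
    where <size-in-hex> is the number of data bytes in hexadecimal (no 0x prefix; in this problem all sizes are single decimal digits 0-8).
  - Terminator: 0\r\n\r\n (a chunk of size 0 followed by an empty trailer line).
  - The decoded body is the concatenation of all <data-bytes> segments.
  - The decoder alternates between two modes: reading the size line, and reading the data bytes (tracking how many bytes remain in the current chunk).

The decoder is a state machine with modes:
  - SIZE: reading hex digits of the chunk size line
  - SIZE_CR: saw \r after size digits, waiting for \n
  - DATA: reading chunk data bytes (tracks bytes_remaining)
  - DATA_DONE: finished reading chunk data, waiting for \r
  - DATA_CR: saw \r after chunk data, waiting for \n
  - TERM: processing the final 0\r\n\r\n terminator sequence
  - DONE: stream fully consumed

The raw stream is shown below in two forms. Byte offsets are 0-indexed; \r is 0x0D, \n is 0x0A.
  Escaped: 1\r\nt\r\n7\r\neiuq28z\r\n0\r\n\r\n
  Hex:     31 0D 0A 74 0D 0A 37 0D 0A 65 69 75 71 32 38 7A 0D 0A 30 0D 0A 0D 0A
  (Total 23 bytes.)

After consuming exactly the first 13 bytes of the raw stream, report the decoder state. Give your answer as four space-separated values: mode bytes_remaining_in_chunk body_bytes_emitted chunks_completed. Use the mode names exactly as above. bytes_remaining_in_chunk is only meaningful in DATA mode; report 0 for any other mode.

Byte 0 = '1': mode=SIZE remaining=0 emitted=0 chunks_done=0
Byte 1 = 0x0D: mode=SIZE_CR remaining=0 emitted=0 chunks_done=0
Byte 2 = 0x0A: mode=DATA remaining=1 emitted=0 chunks_done=0
Byte 3 = 't': mode=DATA_DONE remaining=0 emitted=1 chunks_done=0
Byte 4 = 0x0D: mode=DATA_CR remaining=0 emitted=1 chunks_done=0
Byte 5 = 0x0A: mode=SIZE remaining=0 emitted=1 chunks_done=1
Byte 6 = '7': mode=SIZE remaining=0 emitted=1 chunks_done=1
Byte 7 = 0x0D: mode=SIZE_CR remaining=0 emitted=1 chunks_done=1
Byte 8 = 0x0A: mode=DATA remaining=7 emitted=1 chunks_done=1
Byte 9 = 'e': mode=DATA remaining=6 emitted=2 chunks_done=1
Byte 10 = 'i': mode=DATA remaining=5 emitted=3 chunks_done=1
Byte 11 = 'u': mode=DATA remaining=4 emitted=4 chunks_done=1
Byte 12 = 'q': mode=DATA remaining=3 emitted=5 chunks_done=1

Answer: DATA 3 5 1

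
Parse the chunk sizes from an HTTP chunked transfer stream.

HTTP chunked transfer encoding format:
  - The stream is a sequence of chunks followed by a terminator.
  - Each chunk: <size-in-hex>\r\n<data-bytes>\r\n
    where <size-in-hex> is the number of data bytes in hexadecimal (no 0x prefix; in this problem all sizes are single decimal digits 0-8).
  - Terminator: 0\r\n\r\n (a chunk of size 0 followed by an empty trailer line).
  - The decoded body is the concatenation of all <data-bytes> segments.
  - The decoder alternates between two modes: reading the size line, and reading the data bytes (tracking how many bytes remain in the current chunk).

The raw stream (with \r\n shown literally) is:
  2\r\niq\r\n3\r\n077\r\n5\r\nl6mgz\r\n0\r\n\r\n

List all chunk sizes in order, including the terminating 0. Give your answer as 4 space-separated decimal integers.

Chunk 1: stream[0..1]='2' size=0x2=2, data at stream[3..5]='iq' -> body[0..2], body so far='iq'
Chunk 2: stream[7..8]='3' size=0x3=3, data at stream[10..13]='077' -> body[2..5], body so far='iq077'
Chunk 3: stream[15..16]='5' size=0x5=5, data at stream[18..23]='l6mgz' -> body[5..10], body so far='iq077l6mgz'
Chunk 4: stream[25..26]='0' size=0 (terminator). Final body='iq077l6mgz' (10 bytes)

Answer: 2 3 5 0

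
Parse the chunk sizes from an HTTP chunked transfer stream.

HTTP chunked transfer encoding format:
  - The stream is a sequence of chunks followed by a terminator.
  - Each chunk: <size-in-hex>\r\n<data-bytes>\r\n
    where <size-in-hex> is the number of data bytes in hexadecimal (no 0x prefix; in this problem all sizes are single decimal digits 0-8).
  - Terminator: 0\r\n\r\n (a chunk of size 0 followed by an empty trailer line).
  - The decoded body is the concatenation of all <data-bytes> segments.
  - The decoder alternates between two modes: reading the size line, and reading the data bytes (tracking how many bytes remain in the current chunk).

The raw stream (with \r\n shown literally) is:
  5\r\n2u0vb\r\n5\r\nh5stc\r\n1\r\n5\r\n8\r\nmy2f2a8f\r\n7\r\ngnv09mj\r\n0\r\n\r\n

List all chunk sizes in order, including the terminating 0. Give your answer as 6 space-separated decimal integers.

Chunk 1: stream[0..1]='5' size=0x5=5, data at stream[3..8]='2u0vb' -> body[0..5], body so far='2u0vb'
Chunk 2: stream[10..11]='5' size=0x5=5, data at stream[13..18]='h5stc' -> body[5..10], body so far='2u0vbh5stc'
Chunk 3: stream[20..21]='1' size=0x1=1, data at stream[23..24]='5' -> body[10..11], body so far='2u0vbh5stc5'
Chunk 4: stream[26..27]='8' size=0x8=8, data at stream[29..37]='my2f2a8f' -> body[11..19], body so far='2u0vbh5stc5my2f2a8f'
Chunk 5: stream[39..40]='7' size=0x7=7, data at stream[42..49]='gnv09mj' -> body[19..26], body so far='2u0vbh5stc5my2f2a8fgnv09mj'
Chunk 6: stream[51..52]='0' size=0 (terminator). Final body='2u0vbh5stc5my2f2a8fgnv09mj' (26 bytes)

Answer: 5 5 1 8 7 0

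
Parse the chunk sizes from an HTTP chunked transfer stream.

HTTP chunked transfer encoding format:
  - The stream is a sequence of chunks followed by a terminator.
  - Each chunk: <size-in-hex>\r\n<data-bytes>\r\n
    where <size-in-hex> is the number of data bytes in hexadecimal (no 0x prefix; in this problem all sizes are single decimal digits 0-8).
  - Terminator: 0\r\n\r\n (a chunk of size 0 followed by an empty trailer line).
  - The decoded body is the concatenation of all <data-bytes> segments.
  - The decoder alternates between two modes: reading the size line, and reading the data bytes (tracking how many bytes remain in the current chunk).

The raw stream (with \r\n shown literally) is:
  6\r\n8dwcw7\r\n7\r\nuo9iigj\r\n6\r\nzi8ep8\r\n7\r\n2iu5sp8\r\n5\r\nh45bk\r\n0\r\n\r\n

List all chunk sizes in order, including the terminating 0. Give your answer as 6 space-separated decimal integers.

Answer: 6 7 6 7 5 0

Derivation:
Chunk 1: stream[0..1]='6' size=0x6=6, data at stream[3..9]='8dwcw7' -> body[0..6], body so far='8dwcw7'
Chunk 2: stream[11..12]='7' size=0x7=7, data at stream[14..21]='uo9iigj' -> body[6..13], body so far='8dwcw7uo9iigj'
Chunk 3: stream[23..24]='6' size=0x6=6, data at stream[26..32]='zi8ep8' -> body[13..19], body so far='8dwcw7uo9iigjzi8ep8'
Chunk 4: stream[34..35]='7' size=0x7=7, data at stream[37..44]='2iu5sp8' -> body[19..26], body so far='8dwcw7uo9iigjzi8ep82iu5sp8'
Chunk 5: stream[46..47]='5' size=0x5=5, data at stream[49..54]='h45bk' -> body[26..31], body so far='8dwcw7uo9iigjzi8ep82iu5sp8h45bk'
Chunk 6: stream[56..57]='0' size=0 (terminator). Final body='8dwcw7uo9iigjzi8ep82iu5sp8h45bk' (31 bytes)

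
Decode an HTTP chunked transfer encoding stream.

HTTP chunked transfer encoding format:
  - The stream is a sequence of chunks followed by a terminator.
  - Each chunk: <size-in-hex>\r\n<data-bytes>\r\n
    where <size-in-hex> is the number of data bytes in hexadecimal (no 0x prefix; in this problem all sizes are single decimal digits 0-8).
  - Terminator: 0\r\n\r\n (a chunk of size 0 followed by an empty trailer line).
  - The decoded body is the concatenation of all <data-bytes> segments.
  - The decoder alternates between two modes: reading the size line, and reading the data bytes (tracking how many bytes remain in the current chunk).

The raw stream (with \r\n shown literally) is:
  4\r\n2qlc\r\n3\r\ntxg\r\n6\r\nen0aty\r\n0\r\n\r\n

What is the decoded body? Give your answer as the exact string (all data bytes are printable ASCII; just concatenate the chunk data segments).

Chunk 1: stream[0..1]='4' size=0x4=4, data at stream[3..7]='2qlc' -> body[0..4], body so far='2qlc'
Chunk 2: stream[9..10]='3' size=0x3=3, data at stream[12..15]='txg' -> body[4..7], body so far='2qlctxg'
Chunk 3: stream[17..18]='6' size=0x6=6, data at stream[20..26]='en0aty' -> body[7..13], body so far='2qlctxgen0aty'
Chunk 4: stream[28..29]='0' size=0 (terminator). Final body='2qlctxgen0aty' (13 bytes)

Answer: 2qlctxgen0aty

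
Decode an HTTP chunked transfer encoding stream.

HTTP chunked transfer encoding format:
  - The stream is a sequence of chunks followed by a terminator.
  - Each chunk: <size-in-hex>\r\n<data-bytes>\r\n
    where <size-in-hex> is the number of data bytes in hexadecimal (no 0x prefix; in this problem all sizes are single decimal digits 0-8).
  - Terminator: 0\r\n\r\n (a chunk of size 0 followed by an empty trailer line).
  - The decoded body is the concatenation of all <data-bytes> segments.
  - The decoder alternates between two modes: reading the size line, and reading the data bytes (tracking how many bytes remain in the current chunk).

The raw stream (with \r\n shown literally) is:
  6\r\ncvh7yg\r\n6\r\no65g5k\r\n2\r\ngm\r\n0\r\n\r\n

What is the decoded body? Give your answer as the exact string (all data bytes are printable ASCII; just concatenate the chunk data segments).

Answer: cvh7ygo65g5kgm

Derivation:
Chunk 1: stream[0..1]='6' size=0x6=6, data at stream[3..9]='cvh7yg' -> body[0..6], body so far='cvh7yg'
Chunk 2: stream[11..12]='6' size=0x6=6, data at stream[14..20]='o65g5k' -> body[6..12], body so far='cvh7ygo65g5k'
Chunk 3: stream[22..23]='2' size=0x2=2, data at stream[25..27]='gm' -> body[12..14], body so far='cvh7ygo65g5kgm'
Chunk 4: stream[29..30]='0' size=0 (terminator). Final body='cvh7ygo65g5kgm' (14 bytes)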